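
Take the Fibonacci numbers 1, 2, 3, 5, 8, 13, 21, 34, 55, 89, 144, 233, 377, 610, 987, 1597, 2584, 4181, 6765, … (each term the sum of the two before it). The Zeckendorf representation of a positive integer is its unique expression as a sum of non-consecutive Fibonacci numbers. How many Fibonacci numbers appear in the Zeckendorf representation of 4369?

Greedy algorithm:
4181 ≤ 4369 < 6765, so take 4181; remainder 188
144 ≤ 188 < 233, so take 144; remainder 44
34 ≤ 44 < 55, so take 34; remainder 10
8 ≤ 10 < 13, so take 8; remainder 2
2 ≤ 2 < 3, so take 2; remainder 0
4369 = 4181 + 144 + 34 + 8 + 2, which has 5 terms.

5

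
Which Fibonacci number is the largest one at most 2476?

1597

1597 ≤ 2476 < 2584, so the largest Fibonacci number not exceeding 2476 is 1597.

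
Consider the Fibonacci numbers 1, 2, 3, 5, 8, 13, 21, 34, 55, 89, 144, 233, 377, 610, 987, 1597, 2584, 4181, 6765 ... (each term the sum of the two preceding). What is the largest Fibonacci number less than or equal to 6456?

4181

4181 ≤ 6456 < 6765, so the largest Fibonacci number not exceeding 6456 is 4181.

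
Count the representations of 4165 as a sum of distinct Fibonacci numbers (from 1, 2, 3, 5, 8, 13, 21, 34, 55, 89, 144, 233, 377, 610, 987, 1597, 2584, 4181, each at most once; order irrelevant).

18

Each representation comes from the Zeckendorf form by replacing some F_k with F_{k−1} + F_{k−2} where possible.
4165 = 2584+987+377+144+55+13+5 = 2584+987+377+144+55+13+3+2 = 2584+987+377+144+34+21+13+5 = 2584+987+377+144+55+8+5+3+2 = … (14 more), for 18 in all.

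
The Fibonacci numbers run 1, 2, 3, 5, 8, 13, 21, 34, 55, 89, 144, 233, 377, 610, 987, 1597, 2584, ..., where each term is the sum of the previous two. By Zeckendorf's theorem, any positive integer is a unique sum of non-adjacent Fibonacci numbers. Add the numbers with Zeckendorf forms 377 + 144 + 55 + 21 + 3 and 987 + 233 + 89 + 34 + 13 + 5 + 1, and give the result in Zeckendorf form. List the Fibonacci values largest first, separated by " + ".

1597 + 233 + 89 + 34 + 8 + 1

The two numbers are 600 and 1362, so their sum is 1962.
Greedily peel off the largest Fibonacci term at each step:
take 1597 (≤ 1962); 1962 − 1597 = 365
take 233 (≤ 365); 365 − 233 = 132
take 89 (≤ 132); 132 − 89 = 43
take 34 (≤ 43); 43 − 34 = 9
take 8 (≤ 9); 9 − 8 = 1
take 1 (≤ 1); 1 − 1 = 0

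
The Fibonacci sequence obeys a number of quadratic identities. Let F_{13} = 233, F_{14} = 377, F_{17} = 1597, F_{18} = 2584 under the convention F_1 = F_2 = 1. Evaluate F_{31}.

1346269

By the addition formula F_{m+n} = F_m F_{n+1} + F_{m−1} F_n with m=14, n=17: F_{31} = 377·2584 + 233·1597 = 974168 + 372101 = 1346269.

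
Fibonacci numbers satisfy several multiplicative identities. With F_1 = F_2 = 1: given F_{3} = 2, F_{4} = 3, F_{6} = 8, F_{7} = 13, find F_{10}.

By the addition formula F_{m+n} = F_m F_{n+1} + F_{m−1} F_n with m=4, n=6: F_{10} = 3·13 + 2·8 = 39 + 16 = 55.

55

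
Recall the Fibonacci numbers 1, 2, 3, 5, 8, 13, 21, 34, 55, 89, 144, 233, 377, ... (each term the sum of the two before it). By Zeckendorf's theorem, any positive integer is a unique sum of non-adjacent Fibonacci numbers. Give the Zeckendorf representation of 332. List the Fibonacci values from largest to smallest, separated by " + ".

233 + 89 + 8 + 2

Greedy algorithm:
subtract 233 from 332: 99 remains
subtract 89 from 99: 10 remains
subtract 8 from 10: 2 remains
subtract 2 from 2: 0 remains
So 332 = 233 + 89 + 8 + 2, with no two terms consecutive in the sequence.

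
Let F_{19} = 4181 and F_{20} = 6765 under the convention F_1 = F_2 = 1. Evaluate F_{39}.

By F_{2k+1} = F_k² + F_{k+1}²: F_{39} = 4181² + 6765² = 17480761 + 45765225 = 63245986.

63245986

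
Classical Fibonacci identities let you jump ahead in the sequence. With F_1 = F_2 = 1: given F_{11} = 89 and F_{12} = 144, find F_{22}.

By the doubling identity F_{2k} = F_k(2F_{k+1} − F_k): F_{22} = 89·(2·144 − 89) = 89·199 = 17711.

17711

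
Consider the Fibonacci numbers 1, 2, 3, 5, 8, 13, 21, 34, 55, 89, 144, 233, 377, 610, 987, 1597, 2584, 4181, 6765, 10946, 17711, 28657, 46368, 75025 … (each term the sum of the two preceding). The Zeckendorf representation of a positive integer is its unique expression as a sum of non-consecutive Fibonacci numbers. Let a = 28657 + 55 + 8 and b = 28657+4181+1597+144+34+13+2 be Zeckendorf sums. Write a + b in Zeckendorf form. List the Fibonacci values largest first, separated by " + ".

46368 + 10946 + 4181 + 1597 + 233 + 21 + 2

The two numbers are 28720 and 34628, so their sum is 63348.
Greedily peel off the largest Fibonacci term at each step:
63348: greatest Fibonacci not exceeding it is 46368, leaving 16980
16980: greatest Fibonacci not exceeding it is 10946, leaving 6034
6034: greatest Fibonacci not exceeding it is 4181, leaving 1853
1853: greatest Fibonacci not exceeding it is 1597, leaving 256
256: greatest Fibonacci not exceeding it is 233, leaving 23
23: greatest Fibonacci not exceeding it is 21, leaving 2
2: greatest Fibonacci not exceeding it is 2, leaving 0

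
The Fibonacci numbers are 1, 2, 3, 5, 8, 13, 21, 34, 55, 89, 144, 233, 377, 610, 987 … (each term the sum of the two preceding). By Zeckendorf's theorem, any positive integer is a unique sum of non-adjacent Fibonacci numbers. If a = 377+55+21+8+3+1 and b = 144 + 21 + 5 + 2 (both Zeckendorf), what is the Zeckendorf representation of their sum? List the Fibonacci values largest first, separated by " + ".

The two numbers are 465 and 172, so their sum is 637.
take 610 (≤ 637); 637 − 610 = 27
take 21 (≤ 27); 27 − 21 = 6
take 5 (≤ 6); 6 − 5 = 1
take 1 (≤ 1); 1 − 1 = 0

610 + 21 + 5 + 1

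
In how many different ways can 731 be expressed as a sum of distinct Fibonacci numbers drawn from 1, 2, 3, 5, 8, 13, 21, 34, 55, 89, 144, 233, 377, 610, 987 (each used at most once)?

731 = 610+89+21+8+3 = 610+89+21+8+2+1 = 610+55+34+21+8+3 = 377+233+89+21+8+3 = 610+89+21+5+3+2+1 = … (15 more), for 20 in all.

20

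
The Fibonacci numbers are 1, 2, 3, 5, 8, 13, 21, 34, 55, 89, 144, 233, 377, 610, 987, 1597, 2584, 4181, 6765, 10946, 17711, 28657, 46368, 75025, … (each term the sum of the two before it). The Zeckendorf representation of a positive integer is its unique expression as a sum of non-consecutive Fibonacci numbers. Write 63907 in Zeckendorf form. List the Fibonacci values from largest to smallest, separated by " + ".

Greedily peel off the largest Fibonacci term at each step:
take 46368 (≤ 63907); 63907 − 46368 = 17539
take 10946 (≤ 17539); 17539 − 10946 = 6593
take 4181 (≤ 6593); 6593 − 4181 = 2412
take 1597 (≤ 2412); 2412 − 1597 = 815
take 610 (≤ 815); 815 − 610 = 205
take 144 (≤ 205); 205 − 144 = 61
take 55 (≤ 61); 61 − 55 = 6
take 5 (≤ 6); 6 − 5 = 1
take 1 (≤ 1); 1 − 1 = 0
So 63907 = 46368 + 10946 + 4181 + 1597 + 610 + 144 + 55 + 5 + 1, with no two terms consecutive in the sequence.

46368 + 10946 + 4181 + 1597 + 610 + 144 + 55 + 5 + 1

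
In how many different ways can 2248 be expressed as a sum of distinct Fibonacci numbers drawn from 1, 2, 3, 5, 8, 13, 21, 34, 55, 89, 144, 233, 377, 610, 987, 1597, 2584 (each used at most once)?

2248 = 1597+610+34+5+2 = 1597+610+21+13+5+2 = 1597+377+233+34+5+2 = … (9 more), for 12 in all.

12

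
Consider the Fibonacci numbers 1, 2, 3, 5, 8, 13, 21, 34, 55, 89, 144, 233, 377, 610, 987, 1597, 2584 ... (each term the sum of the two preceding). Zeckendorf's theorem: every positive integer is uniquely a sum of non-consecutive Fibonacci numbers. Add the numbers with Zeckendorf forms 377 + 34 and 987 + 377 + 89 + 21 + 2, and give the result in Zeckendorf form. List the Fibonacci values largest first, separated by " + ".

1597 + 233 + 55 + 2

The two numbers are 411 and 1476, so their sum is 1887.
take 1597 (≤ 1887); 1887 − 1597 = 290
take 233 (≤ 290); 290 − 233 = 57
take 55 (≤ 57); 57 − 55 = 2
take 2 (≤ 2); 2 − 2 = 0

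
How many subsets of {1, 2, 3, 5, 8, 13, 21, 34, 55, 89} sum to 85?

4

Starting from the Zeckendorf form and repeatedly splitting a term F_k into F_{k−1} + F_{k−2} (when neither is already used) reaches every representation.
85 = 55+21+8+1 = 55+21+5+3+1 = 55+13+8+5+3+1 = … (1 more), for 4 in all.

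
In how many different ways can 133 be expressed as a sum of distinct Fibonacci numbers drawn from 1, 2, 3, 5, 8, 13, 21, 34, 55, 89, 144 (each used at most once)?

133 = 89+34+8+2 = 89+34+5+3+2 = 89+21+13+8+2 = 89+21+13+5+3+2 = … (2 more), for 6 in all.

6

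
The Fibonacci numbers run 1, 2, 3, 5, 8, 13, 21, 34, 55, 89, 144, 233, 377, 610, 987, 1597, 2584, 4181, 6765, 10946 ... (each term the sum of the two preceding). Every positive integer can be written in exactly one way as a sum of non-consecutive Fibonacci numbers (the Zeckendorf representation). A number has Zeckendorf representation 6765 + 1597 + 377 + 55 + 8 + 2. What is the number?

8804

6765 + 1597 + 377 + 55 + 8 + 2 = 8804.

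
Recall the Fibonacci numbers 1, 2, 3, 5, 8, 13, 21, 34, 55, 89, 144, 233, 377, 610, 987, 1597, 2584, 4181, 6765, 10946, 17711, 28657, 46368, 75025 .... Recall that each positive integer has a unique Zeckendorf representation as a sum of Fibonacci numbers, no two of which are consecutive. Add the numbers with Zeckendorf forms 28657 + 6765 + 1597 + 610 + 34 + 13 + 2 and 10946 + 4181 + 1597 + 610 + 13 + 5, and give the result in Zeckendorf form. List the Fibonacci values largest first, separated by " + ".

The two numbers are 37678 and 17352, so their sum is 55030.
Repeatedly subtract the largest Fibonacci number that fits:
55030: greatest Fibonacci not exceeding it is 46368, leaving 8662
8662: greatest Fibonacci not exceeding it is 6765, leaving 1897
1897: greatest Fibonacci not exceeding it is 1597, leaving 300
300: greatest Fibonacci not exceeding it is 233, leaving 67
67: greatest Fibonacci not exceeding it is 55, leaving 12
12: greatest Fibonacci not exceeding it is 8, leaving 4
4: greatest Fibonacci not exceeding it is 3, leaving 1
1: greatest Fibonacci not exceeding it is 1, leaving 0

46368 + 6765 + 1597 + 233 + 55 + 8 + 3 + 1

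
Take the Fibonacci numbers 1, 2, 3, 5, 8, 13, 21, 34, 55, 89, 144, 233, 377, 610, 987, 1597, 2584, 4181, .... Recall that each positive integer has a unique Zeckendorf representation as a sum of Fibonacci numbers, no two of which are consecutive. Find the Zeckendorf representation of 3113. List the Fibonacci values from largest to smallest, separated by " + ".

2584 + 377 + 144 + 8

subtract 2584 from 3113: 529 remains
subtract 377 from 529: 152 remains
subtract 144 from 152: 8 remains
subtract 8 from 8: 0 remains
So 3113 = 2584 + 377 + 144 + 8, with no two terms consecutive in the sequence.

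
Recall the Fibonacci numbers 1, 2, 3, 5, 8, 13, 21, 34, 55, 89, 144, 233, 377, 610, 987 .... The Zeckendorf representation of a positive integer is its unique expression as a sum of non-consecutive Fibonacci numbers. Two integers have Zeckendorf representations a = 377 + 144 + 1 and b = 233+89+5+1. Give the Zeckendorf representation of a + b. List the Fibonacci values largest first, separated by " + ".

610 + 233 + 5 + 2

The two numbers are 522 and 328, so their sum is 850.
850 − 610 = 240
240 − 233 = 7
7 − 5 = 2
2 − 2 = 0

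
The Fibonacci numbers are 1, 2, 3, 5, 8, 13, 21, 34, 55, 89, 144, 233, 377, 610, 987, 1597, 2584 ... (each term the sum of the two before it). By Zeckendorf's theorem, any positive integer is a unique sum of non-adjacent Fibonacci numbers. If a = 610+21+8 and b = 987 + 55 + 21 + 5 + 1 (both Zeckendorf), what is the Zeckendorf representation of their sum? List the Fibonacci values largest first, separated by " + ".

1597 + 89 + 21 + 1

The two numbers are 639 and 1069, so their sum is 1708.
Greedy algorithm:
take 1597 (≤ 1708); 1708 − 1597 = 111
take 89 (≤ 111); 111 − 89 = 22
take 21 (≤ 22); 22 − 21 = 1
take 1 (≤ 1); 1 − 1 = 0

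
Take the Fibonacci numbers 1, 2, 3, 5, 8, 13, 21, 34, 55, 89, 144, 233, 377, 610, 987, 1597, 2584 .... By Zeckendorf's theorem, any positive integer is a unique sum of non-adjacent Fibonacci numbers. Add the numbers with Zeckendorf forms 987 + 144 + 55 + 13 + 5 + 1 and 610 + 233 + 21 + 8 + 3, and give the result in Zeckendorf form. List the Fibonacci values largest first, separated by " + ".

1597 + 377 + 89 + 13 + 3 + 1

The two numbers are 1205 and 875, so their sum is 2080.
1597 ≤ 2080 < 2584, so take 1597; remainder 483
377 ≤ 483 < 610, so take 377; remainder 106
89 ≤ 106 < 144, so take 89; remainder 17
13 ≤ 17 < 21, so take 13; remainder 4
3 ≤ 4 < 5, so take 3; remainder 1
1 ≤ 1 < 2, so take 1; remainder 0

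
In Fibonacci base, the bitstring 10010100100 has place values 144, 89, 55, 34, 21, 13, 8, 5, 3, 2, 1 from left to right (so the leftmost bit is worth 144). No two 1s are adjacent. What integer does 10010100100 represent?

194

Summing the place values of the 1 bits: 144 + 34 + 13 + 3 = 194.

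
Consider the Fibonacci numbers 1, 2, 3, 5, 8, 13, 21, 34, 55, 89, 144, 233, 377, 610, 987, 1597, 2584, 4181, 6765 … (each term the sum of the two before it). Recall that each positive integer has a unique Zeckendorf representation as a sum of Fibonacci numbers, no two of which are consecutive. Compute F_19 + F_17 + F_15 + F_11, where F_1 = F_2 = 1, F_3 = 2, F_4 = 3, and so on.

6477

F_19 + F_17 + F_15 + F_11 = 4181 + 1597 + 610 + 89 = 6477.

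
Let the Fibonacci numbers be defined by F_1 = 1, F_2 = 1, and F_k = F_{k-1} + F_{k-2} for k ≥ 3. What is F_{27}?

196418

Iterating the recurrence up to F_{22} = 17711 and F_{21} = 10946:
F_{23} = F_{22} + F_{21} = 17711 + 10946 = 28657
F_{24} = F_{23} + F_{22} = 28657 + 17711 = 46368
F_{25} = F_{24} + F_{23} = 46368 + 28657 = 75025
F_{26} = F_{25} + F_{24} = 75025 + 46368 = 121393
F_{27} = F_{26} + F_{25} = 121393 + 75025 = 196418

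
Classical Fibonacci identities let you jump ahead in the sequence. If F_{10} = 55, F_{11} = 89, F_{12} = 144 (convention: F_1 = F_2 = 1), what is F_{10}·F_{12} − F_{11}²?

55·144 − 89² = 7920 − 7921 = -1. (Cassini's identity: F_{k−1}F_{k+1} − F_k² = (−1)^k.)

-1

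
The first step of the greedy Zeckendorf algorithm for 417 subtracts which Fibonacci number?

377 ≤ 417 < 610, so the largest Fibonacci number not exceeding 417 is 377.

377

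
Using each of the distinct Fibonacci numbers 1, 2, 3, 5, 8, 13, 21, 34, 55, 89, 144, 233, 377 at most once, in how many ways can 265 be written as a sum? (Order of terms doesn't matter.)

265 = 233+21+8+3 = 233+21+8+2+1 = 144+89+21+8+3 = 233+21+5+3+2+1 = … (8 more), for 12 in all.

12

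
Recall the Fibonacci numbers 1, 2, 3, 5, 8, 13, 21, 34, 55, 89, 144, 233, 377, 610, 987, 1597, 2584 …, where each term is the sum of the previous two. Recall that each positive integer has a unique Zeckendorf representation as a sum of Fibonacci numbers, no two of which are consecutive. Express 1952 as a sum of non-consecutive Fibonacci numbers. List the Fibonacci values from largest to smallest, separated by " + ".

1597 + 233 + 89 + 21 + 8 + 3 + 1

Greedily peel off the largest Fibonacci term at each step:
1597 ≤ 1952 < 2584, so take 1597; remainder 355
233 ≤ 355 < 377, so take 233; remainder 122
89 ≤ 122 < 144, so take 89; remainder 33
21 ≤ 33 < 34, so take 21; remainder 12
8 ≤ 12 < 13, so take 8; remainder 4
3 ≤ 4 < 5, so take 3; remainder 1
1 ≤ 1 < 2, so take 1; remainder 0
So 1952 = 1597 + 233 + 89 + 21 + 8 + 3 + 1, with no two terms consecutive in the sequence.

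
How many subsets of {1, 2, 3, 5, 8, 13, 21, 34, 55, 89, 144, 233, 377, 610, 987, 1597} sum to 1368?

9

Each representation comes from the Zeckendorf form by replacing some F_k with F_{k−1} + F_{k−2} where possible.
1368 = 987+377+3+1 = 987+233+144+3+1 = 987+233+89+55+3+1 = … (6 more), for 9 in all.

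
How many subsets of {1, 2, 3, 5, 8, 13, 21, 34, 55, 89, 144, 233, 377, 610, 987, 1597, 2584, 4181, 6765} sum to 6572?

6572 = 4181+1597+610+144+34+5+1 = 4181+1597+610+144+34+3+2+1 = 4181+1597+610+144+21+13+5+1 = … (37 more), for 40 in all.

40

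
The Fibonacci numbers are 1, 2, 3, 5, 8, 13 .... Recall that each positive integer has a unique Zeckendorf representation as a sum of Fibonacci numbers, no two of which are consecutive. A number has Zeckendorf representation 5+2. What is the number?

7

5+2 = 7.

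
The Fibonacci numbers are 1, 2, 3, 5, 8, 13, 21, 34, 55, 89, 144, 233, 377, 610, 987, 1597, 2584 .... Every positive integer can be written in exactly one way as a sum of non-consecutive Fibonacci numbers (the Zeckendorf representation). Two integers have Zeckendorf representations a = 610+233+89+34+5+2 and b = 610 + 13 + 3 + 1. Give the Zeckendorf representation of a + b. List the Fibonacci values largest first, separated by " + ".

1597 + 3

The two numbers are 973 and 627, so their sum is 1600.
Repeatedly subtract the largest Fibonacci number that fits:
largest Fibonacci ≤ 1600 is 1597; 1600 − 1597 = 3
largest Fibonacci ≤ 3 is 3; 3 − 3 = 0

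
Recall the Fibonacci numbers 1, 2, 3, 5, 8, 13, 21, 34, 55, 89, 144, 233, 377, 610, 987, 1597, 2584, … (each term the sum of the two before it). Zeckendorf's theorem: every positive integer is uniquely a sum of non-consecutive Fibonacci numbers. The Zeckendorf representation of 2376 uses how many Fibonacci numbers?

6

Greedily peel off the largest Fibonacci term at each step:
1597 ≤ 2376 < 2584, so take 1597; remainder 779
610 ≤ 779 < 987, so take 610; remainder 169
144 ≤ 169 < 233, so take 144; remainder 25
21 ≤ 25 < 34, so take 21; remainder 4
3 ≤ 4 < 5, so take 3; remainder 1
1 ≤ 1 < 2, so take 1; remainder 0
2376 = 1597 + 610 + 144 + 21 + 3 + 1, which has 6 terms.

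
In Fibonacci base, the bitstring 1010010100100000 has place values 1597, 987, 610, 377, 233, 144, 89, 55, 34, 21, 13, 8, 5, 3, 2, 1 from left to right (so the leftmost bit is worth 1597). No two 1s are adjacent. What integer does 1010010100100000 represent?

2419

Summing the place values of the 1 bits: 1597 + 610 + 144 + 55 + 13 = 2419.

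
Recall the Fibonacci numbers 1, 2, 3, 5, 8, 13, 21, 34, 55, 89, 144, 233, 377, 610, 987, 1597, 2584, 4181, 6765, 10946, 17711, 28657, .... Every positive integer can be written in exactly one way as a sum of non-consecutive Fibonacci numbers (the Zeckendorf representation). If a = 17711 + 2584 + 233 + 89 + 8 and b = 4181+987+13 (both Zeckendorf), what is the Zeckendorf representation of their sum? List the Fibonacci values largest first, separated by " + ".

The two numbers are 20625 and 5181, so their sum is 25806.
Repeatedly subtract the largest Fibonacci number that fits:
largest Fibonacci ≤ 25806 is 17711; 25806 − 17711 = 8095
largest Fibonacci ≤ 8095 is 6765; 8095 − 6765 = 1330
largest Fibonacci ≤ 1330 is 987; 1330 − 987 = 343
largest Fibonacci ≤ 343 is 233; 343 − 233 = 110
largest Fibonacci ≤ 110 is 89; 110 − 89 = 21
largest Fibonacci ≤ 21 is 21; 21 − 21 = 0

17711 + 6765 + 987 + 233 + 89 + 21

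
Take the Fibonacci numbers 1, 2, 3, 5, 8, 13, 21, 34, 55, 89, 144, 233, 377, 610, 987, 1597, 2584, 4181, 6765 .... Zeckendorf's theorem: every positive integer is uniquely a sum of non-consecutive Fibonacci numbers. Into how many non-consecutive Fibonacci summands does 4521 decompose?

5

largest Fibonacci ≤ 4521 is 4181; 4521 − 4181 = 340
largest Fibonacci ≤ 340 is 233; 340 − 233 = 107
largest Fibonacci ≤ 107 is 89; 107 − 89 = 18
largest Fibonacci ≤ 18 is 13; 18 − 13 = 5
largest Fibonacci ≤ 5 is 5; 5 − 5 = 0
4521 = 4181 + 233 + 89 + 13 + 5, which has 5 terms.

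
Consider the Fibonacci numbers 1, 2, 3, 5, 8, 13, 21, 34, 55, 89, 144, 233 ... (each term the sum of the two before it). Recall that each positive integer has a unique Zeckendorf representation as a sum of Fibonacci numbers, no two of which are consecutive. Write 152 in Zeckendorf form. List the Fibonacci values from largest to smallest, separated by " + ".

144 + 8

Greedy algorithm:
largest Fibonacci ≤ 152 is 144; 152 − 144 = 8
largest Fibonacci ≤ 8 is 8; 8 − 8 = 0
So 152 = 144 + 8, with no two terms consecutive in the sequence.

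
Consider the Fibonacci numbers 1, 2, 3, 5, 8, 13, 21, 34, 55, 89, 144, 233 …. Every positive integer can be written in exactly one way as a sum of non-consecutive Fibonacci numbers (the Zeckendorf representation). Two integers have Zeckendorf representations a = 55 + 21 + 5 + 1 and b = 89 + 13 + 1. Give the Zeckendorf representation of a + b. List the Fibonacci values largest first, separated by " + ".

144 + 34 + 5 + 2

The two numbers are 82 and 103, so their sum is 185.
Greedily peel off the largest Fibonacci term at each step:
largest Fibonacci ≤ 185 is 144; 185 − 144 = 41
largest Fibonacci ≤ 41 is 34; 41 − 34 = 7
largest Fibonacci ≤ 7 is 5; 7 − 5 = 2
largest Fibonacci ≤ 2 is 2; 2 − 2 = 0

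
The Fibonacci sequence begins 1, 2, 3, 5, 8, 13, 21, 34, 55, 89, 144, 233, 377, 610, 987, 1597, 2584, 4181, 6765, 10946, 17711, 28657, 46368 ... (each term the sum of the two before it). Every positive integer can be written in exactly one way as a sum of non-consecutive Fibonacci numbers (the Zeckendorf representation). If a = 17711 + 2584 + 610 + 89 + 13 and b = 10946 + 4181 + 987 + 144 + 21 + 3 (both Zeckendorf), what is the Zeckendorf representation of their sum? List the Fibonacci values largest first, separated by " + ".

28657 + 6765 + 1597 + 233 + 34 + 3

The two numbers are 21007 and 16282, so their sum is 37289.
take 28657 (≤ 37289); 37289 − 28657 = 8632
take 6765 (≤ 8632); 8632 − 6765 = 1867
take 1597 (≤ 1867); 1867 − 1597 = 270
take 233 (≤ 270); 270 − 233 = 37
take 34 (≤ 37); 37 − 34 = 3
take 3 (≤ 3); 3 − 3 = 0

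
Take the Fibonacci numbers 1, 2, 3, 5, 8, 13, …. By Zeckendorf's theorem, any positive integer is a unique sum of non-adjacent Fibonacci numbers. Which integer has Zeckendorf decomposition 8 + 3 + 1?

8 + 3 + 1 = 12.

12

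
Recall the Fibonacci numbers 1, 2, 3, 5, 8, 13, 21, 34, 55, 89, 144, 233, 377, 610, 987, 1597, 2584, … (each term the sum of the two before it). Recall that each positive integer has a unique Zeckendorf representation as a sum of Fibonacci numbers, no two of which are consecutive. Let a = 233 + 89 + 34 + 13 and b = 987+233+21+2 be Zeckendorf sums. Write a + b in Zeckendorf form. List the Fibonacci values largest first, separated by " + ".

1597 + 13 + 2

The two numbers are 369 and 1243, so their sum is 1612.
take 1597 (≤ 1612); 1612 − 1597 = 15
take 13 (≤ 15); 15 − 13 = 2
take 2 (≤ 2); 2 − 2 = 0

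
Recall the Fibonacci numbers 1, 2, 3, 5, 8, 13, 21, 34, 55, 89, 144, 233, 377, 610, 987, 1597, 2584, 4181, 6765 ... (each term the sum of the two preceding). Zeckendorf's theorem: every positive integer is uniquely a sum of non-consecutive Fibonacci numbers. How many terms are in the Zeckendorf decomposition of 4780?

largest Fibonacci ≤ 4780 is 4181; 4780 − 4181 = 599
largest Fibonacci ≤ 599 is 377; 599 − 377 = 222
largest Fibonacci ≤ 222 is 144; 222 − 144 = 78
largest Fibonacci ≤ 78 is 55; 78 − 55 = 23
largest Fibonacci ≤ 23 is 21; 23 − 21 = 2
largest Fibonacci ≤ 2 is 2; 2 − 2 = 0
4780 = 4181 + 377 + 144 + 55 + 21 + 2, which has 6 terms.

6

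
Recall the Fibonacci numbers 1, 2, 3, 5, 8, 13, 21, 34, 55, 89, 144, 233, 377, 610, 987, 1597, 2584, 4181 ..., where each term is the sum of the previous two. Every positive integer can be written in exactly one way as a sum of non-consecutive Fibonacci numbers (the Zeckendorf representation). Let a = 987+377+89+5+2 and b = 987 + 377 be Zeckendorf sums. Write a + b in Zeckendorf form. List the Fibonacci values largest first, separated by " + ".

The two numbers are 1460 and 1364, so their sum is 2824.
Repeatedly subtract the largest Fibonacci number that fits:
largest Fibonacci ≤ 2824 is 2584; 2824 − 2584 = 240
largest Fibonacci ≤ 240 is 233; 240 − 233 = 7
largest Fibonacci ≤ 7 is 5; 7 − 5 = 2
largest Fibonacci ≤ 2 is 2; 2 − 2 = 0

2584 + 233 + 5 + 2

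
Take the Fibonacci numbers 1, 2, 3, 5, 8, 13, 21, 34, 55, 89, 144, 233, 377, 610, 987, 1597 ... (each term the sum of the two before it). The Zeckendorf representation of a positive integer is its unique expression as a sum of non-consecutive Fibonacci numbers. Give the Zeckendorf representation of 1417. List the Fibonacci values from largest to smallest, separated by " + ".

987 + 377 + 34 + 13 + 5 + 1

1417 − 987 = 430
430 − 377 = 53
53 − 34 = 19
19 − 13 = 6
6 − 5 = 1
1 − 1 = 0
So 1417 = 987 + 377 + 34 + 13 + 5 + 1, with no two terms consecutive in the sequence.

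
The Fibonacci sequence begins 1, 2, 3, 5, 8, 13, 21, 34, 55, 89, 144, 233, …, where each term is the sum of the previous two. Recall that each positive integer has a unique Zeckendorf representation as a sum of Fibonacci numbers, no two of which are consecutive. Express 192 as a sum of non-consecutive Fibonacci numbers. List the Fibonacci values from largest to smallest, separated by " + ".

144 + 34 + 13 + 1

Greedily peel off the largest Fibonacci term at each step:
largest Fibonacci ≤ 192 is 144; 192 − 144 = 48
largest Fibonacci ≤ 48 is 34; 48 − 34 = 14
largest Fibonacci ≤ 14 is 13; 14 − 13 = 1
largest Fibonacci ≤ 1 is 1; 1 − 1 = 0
So 192 = 144 + 34 + 13 + 1, with no two terms consecutive in the sequence.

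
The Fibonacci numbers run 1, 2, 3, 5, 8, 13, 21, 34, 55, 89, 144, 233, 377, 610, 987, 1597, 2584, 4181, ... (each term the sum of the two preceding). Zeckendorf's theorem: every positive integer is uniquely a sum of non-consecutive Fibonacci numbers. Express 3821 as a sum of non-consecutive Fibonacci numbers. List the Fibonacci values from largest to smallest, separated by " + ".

2584 + 987 + 233 + 13 + 3 + 1

3821 − 2584 = 1237
1237 − 987 = 250
250 − 233 = 17
17 − 13 = 4
4 − 3 = 1
1 − 1 = 0
So 3821 = 2584 + 987 + 233 + 13 + 3 + 1, with no two terms consecutive in the sequence.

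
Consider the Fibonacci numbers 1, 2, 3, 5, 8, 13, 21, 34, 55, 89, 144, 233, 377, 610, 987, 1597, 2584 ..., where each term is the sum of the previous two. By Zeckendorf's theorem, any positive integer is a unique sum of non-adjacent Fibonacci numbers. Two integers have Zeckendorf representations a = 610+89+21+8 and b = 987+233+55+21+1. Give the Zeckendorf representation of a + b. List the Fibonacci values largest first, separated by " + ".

The two numbers are 728 and 1297, so their sum is 2025.
Greedily peel off the largest Fibonacci term at each step:
2025 − 1597 = 428
428 − 377 = 51
51 − 34 = 17
17 − 13 = 4
4 − 3 = 1
1 − 1 = 0

1597 + 377 + 34 + 13 + 3 + 1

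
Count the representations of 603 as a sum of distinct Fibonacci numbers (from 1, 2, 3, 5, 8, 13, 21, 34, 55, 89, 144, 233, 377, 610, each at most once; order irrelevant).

10

603 = 377+144+55+21+5+1 = 377+144+55+21+3+2+1 = 377+144+55+13+8+5+1 = 377+144+55+13+8+3+2+1 = 377+144+34+21+13+8+5+1 = … (5 more), for 10 in all.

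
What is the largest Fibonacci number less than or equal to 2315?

1597 ≤ 2315 < 2584, so the largest Fibonacci number not exceeding 2315 is 1597.

1597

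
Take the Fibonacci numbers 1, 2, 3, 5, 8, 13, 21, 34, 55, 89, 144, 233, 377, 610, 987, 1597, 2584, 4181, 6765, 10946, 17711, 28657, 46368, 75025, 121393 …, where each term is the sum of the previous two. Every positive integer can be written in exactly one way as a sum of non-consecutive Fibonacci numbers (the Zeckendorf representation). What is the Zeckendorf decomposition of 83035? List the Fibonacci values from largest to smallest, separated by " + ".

75025 + 6765 + 987 + 233 + 21 + 3 + 1

83035: greatest Fibonacci not exceeding it is 75025, leaving 8010
8010: greatest Fibonacci not exceeding it is 6765, leaving 1245
1245: greatest Fibonacci not exceeding it is 987, leaving 258
258: greatest Fibonacci not exceeding it is 233, leaving 25
25: greatest Fibonacci not exceeding it is 21, leaving 4
4: greatest Fibonacci not exceeding it is 3, leaving 1
1: greatest Fibonacci not exceeding it is 1, leaving 0
So 83035 = 75025 + 6765 + 987 + 233 + 21 + 3 + 1, with no two terms consecutive in the sequence.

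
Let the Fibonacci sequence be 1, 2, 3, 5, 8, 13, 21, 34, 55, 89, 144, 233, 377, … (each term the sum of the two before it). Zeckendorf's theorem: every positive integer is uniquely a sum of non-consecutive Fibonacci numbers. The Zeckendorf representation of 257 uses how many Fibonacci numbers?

Greedily peel off the largest Fibonacci term at each step:
257: greatest Fibonacci not exceeding it is 233, leaving 24
24: greatest Fibonacci not exceeding it is 21, leaving 3
3: greatest Fibonacci not exceeding it is 3, leaving 0
257 = 233 + 21 + 3, which has 3 terms.

3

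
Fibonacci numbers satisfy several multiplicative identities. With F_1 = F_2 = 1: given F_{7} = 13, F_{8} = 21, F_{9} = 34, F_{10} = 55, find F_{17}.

By the addition formula F_{m+n} = F_m F_{n+1} + F_{m−1} F_n with m=8, n=9: F_{17} = 21·55 + 13·34 = 1155 + 442 = 1597.

1597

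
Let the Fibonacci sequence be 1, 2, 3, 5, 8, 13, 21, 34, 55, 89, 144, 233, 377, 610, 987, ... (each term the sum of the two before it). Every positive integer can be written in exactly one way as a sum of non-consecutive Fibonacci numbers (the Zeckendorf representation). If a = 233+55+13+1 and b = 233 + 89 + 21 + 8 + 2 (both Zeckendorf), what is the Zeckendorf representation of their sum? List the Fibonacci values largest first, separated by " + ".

610 + 34 + 8 + 3

The two numbers are 302 and 353, so their sum is 655.
subtract 610 from 655: 45 remains
subtract 34 from 45: 11 remains
subtract 8 from 11: 3 remains
subtract 3 from 3: 0 remains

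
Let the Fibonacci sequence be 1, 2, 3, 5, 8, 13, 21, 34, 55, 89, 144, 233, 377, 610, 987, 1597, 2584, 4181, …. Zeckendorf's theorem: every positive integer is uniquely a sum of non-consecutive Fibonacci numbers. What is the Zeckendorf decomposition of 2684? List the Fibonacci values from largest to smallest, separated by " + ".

2584 + 89 + 8 + 3

largest Fibonacci ≤ 2684 is 2584; 2684 − 2584 = 100
largest Fibonacci ≤ 100 is 89; 100 − 89 = 11
largest Fibonacci ≤ 11 is 8; 11 − 8 = 3
largest Fibonacci ≤ 3 is 3; 3 − 3 = 0
So 2684 = 2584 + 89 + 8 + 3, with no two terms consecutive in the sequence.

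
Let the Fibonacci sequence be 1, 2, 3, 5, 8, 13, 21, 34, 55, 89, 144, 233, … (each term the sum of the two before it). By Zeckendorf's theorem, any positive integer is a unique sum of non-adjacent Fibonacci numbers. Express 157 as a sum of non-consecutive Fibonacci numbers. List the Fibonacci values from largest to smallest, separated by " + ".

subtract 144 from 157: 13 remains
subtract 13 from 13: 0 remains
So 157 = 144 + 13, with no two terms consecutive in the sequence.

144 + 13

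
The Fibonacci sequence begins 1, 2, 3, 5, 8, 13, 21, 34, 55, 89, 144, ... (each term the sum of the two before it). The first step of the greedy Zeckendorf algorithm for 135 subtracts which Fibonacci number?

89 ≤ 135 < 144, so the largest Fibonacci number not exceeding 135 is 89.

89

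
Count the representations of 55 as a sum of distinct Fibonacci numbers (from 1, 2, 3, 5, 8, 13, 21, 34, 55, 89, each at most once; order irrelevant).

Each representation comes from the Zeckendorf form by replacing some F_k with F_{k−1} + F_{k−2} where possible.
55 = 55 = 34+21 = 34+13+8 = 34+13+5+3 = … (1 more), for 5 in all.

5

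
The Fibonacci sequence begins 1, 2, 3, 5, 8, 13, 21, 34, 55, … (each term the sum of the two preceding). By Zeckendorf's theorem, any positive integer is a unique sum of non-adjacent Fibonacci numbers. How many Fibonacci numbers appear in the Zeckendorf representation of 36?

2

Greedy algorithm:
subtract 34 from 36: 2 remains
subtract 2 from 2: 0 remains
36 = 34 + 2, which has 2 terms.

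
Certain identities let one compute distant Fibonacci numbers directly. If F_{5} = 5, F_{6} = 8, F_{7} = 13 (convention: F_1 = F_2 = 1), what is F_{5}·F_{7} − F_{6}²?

1

5·13 − 8² = 65 − 64 = 1. (Cassini's identity: F_{k−1}F_{k+1} − F_k² = (−1)^k.)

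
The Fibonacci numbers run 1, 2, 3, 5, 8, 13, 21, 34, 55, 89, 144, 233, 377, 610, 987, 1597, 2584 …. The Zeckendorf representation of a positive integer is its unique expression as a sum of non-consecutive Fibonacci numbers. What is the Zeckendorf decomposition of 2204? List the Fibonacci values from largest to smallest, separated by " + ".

Repeatedly subtract the largest Fibonacci number that fits:
take 1597 (≤ 2204); 2204 − 1597 = 607
take 377 (≤ 607); 607 − 377 = 230
take 144 (≤ 230); 230 − 144 = 86
take 55 (≤ 86); 86 − 55 = 31
take 21 (≤ 31); 31 − 21 = 10
take 8 (≤ 10); 10 − 8 = 2
take 2 (≤ 2); 2 − 2 = 0
So 2204 = 1597 + 377 + 144 + 55 + 21 + 8 + 2, with no two terms consecutive in the sequence.

1597 + 377 + 144 + 55 + 21 + 8 + 2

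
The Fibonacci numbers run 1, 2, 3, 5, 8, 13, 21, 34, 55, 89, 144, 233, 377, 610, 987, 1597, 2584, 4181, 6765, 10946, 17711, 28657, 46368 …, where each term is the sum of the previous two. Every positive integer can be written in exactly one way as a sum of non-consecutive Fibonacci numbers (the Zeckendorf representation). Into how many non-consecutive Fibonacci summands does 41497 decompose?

7

28657 ≤ 41497 < 46368, so take 28657; remainder 12840
10946 ≤ 12840 < 17711, so take 10946; remainder 1894
1597 ≤ 1894 < 2584, so take 1597; remainder 297
233 ≤ 297 < 377, so take 233; remainder 64
55 ≤ 64 < 89, so take 55; remainder 9
8 ≤ 9 < 13, so take 8; remainder 1
1 ≤ 1 < 2, so take 1; remainder 0
41497 = 28657 + 10946 + 1597 + 233 + 55 + 8 + 1, which has 7 terms.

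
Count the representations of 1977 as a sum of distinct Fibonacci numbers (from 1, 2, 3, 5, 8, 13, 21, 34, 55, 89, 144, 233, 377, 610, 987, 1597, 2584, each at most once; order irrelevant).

1977 = 1597+377+3 = 1597+377+2+1 = 1597+233+144+3 = 987+610+377+3 = … (18 more), for 22 in all.

22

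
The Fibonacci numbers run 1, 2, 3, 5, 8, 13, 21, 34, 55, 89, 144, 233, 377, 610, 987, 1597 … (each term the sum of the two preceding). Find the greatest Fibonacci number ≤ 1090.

987 ≤ 1090 < 1597, so the largest Fibonacci number not exceeding 1090 is 987.

987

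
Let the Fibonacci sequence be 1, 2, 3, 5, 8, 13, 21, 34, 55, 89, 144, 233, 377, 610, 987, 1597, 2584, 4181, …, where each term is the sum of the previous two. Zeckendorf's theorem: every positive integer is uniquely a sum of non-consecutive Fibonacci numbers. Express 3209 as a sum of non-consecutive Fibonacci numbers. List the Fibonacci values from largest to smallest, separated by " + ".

3209: greatest Fibonacci not exceeding it is 2584, leaving 625
625: greatest Fibonacci not exceeding it is 610, leaving 15
15: greatest Fibonacci not exceeding it is 13, leaving 2
2: greatest Fibonacci not exceeding it is 2, leaving 0
So 3209 = 2584 + 610 + 13 + 2, with no two terms consecutive in the sequence.

2584 + 610 + 13 + 2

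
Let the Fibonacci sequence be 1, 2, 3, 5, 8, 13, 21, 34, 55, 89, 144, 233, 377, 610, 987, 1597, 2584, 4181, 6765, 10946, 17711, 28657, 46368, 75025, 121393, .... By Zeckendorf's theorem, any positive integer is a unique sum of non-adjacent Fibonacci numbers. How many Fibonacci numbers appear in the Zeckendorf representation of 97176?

6

Repeatedly subtract the largest Fibonacci number that fits:
largest Fibonacci ≤ 97176 is 75025; 97176 − 75025 = 22151
largest Fibonacci ≤ 22151 is 17711; 22151 − 17711 = 4440
largest Fibonacci ≤ 4440 is 4181; 4440 − 4181 = 259
largest Fibonacci ≤ 259 is 233; 259 − 233 = 26
largest Fibonacci ≤ 26 is 21; 26 − 21 = 5
largest Fibonacci ≤ 5 is 5; 5 − 5 = 0
97176 = 75025 + 17711 + 4181 + 233 + 21 + 5, which has 6 terms.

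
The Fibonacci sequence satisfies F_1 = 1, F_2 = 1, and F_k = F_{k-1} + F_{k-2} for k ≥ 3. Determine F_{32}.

2178309

Iterating the recurrence up to F_{28} = 317811 and F_{27} = 196418:
F_{29} = F_{28} + F_{27} = 317811 + 196418 = 514229
F_{30} = F_{29} + F_{28} = 514229 + 317811 = 832040
F_{31} = F_{30} + F_{29} = 832040 + 514229 = 1346269
F_{32} = F_{31} + F_{30} = 1346269 + 832040 = 2178309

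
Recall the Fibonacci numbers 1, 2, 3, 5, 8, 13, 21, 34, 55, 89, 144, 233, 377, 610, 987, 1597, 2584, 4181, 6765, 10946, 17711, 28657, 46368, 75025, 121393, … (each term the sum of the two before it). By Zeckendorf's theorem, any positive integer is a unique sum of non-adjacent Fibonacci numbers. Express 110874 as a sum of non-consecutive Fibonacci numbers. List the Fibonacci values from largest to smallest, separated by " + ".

subtract 75025 from 110874: 35849 remains
subtract 28657 from 35849: 7192 remains
subtract 6765 from 7192: 427 remains
subtract 377 from 427: 50 remains
subtract 34 from 50: 16 remains
subtract 13 from 16: 3 remains
subtract 3 from 3: 0 remains
So 110874 = 75025 + 28657 + 6765 + 377 + 34 + 13 + 3, with no two terms consecutive in the sequence.

75025 + 28657 + 6765 + 377 + 34 + 13 + 3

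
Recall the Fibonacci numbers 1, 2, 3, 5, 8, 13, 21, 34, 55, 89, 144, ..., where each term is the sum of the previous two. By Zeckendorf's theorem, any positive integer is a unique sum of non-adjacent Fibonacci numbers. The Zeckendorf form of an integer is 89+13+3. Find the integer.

105

89+13+3 = 105.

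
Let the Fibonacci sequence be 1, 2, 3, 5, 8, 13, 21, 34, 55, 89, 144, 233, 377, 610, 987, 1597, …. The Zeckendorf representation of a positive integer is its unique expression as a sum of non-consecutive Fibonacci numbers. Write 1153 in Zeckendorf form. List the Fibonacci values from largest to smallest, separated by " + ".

1153 − 987 = 166
166 − 144 = 22
22 − 21 = 1
1 − 1 = 0
So 1153 = 987 + 144 + 21 + 1, with no two terms consecutive in the sequence.

987 + 144 + 21 + 1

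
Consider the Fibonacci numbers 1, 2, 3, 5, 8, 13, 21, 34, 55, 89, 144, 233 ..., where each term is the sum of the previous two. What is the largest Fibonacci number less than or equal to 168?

144 ≤ 168 < 233, so the largest Fibonacci number not exceeding 168 is 144.

144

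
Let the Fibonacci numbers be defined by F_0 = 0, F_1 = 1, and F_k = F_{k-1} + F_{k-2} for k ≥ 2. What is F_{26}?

Iterating the recurrence up to F_{19} = 4181 and F_{18} = 2584:
F_{20} = F_{19} + F_{18} = 4181 + 2584 = 6765
F_{21} = F_{20} + F_{19} = 6765 + 4181 = 10946
F_{22} = F_{21} + F_{20} = 10946 + 6765 = 17711
F_{23} = F_{22} + F_{21} = 17711 + 10946 = 28657
F_{24} = F_{23} + F_{22} = 28657 + 17711 = 46368
F_{25} = F_{24} + F_{23} = 46368 + 28657 = 75025
F_{26} = F_{25} + F_{24} = 75025 + 46368 = 121393

121393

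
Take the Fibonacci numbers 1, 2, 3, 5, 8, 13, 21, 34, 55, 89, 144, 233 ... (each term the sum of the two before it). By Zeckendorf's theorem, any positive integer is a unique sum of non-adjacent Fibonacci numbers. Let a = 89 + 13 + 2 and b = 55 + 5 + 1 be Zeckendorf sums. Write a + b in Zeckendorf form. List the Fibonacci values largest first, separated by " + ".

144 + 21

The two numbers are 104 and 61, so their sum is 165.
165 − 144 = 21
21 − 21 = 0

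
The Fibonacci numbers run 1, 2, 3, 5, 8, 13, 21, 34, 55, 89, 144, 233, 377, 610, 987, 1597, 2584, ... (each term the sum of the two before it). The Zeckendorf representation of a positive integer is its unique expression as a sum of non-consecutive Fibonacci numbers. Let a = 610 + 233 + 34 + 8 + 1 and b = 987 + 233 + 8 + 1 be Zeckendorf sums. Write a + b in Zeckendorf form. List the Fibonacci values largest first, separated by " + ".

1597 + 377 + 89 + 34 + 13 + 5

The two numbers are 886 and 1229, so their sum is 2115.
Greedy algorithm:
subtract 1597 from 2115: 518 remains
subtract 377 from 518: 141 remains
subtract 89 from 141: 52 remains
subtract 34 from 52: 18 remains
subtract 13 from 18: 5 remains
subtract 5 from 5: 0 remains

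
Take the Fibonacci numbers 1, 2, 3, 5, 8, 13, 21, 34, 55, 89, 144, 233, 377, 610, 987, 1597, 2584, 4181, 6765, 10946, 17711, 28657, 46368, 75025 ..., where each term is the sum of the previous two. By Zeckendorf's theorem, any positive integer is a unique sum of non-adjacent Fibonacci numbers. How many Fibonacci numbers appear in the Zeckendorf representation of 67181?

subtract 46368 from 67181: 20813 remains
subtract 17711 from 20813: 3102 remains
subtract 2584 from 3102: 518 remains
subtract 377 from 518: 141 remains
subtract 89 from 141: 52 remains
subtract 34 from 52: 18 remains
subtract 13 from 18: 5 remains
subtract 5 from 5: 0 remains
67181 = 46368 + 17711 + 2584 + 377 + 89 + 34 + 13 + 5, which has 8 terms.

8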